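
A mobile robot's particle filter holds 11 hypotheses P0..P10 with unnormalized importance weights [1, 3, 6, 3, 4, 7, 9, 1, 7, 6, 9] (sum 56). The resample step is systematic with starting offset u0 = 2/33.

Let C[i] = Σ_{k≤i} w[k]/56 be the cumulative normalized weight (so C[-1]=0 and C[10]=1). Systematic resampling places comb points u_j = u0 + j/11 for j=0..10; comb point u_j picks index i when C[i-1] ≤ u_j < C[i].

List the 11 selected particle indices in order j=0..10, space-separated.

C = [1/56, 1/14, 5/28, 13/56, 17/56, 3/7, 33/56, 17/28, 41/56, 47/56, 1]
j=0: u_0=2/33 ∈ [1/56, 1/14) → index 1
j=1: u_1=5/33 ∈ [1/14, 5/28) → index 2
j=2: u_2=8/33 ∈ [13/56, 17/56) → index 4
j=3: u_3=1/3 ∈ [17/56, 3/7) → index 5
j=4: u_4=14/33 ∈ [17/56, 3/7) → index 5
j=5: u_5=17/33 ∈ [3/7, 33/56) → index 6
j=6: u_6=20/33 ∈ [33/56, 17/28) → index 7
j=7: u_7=23/33 ∈ [17/28, 41/56) → index 8
j=8: u_8=26/33 ∈ [41/56, 47/56) → index 9
j=9: u_9=29/33 ∈ [47/56, 1) → index 10
j=10: u_10=32/33 ∈ [47/56, 1) → index 10

1 2 4 5 5 6 7 8 9 10 10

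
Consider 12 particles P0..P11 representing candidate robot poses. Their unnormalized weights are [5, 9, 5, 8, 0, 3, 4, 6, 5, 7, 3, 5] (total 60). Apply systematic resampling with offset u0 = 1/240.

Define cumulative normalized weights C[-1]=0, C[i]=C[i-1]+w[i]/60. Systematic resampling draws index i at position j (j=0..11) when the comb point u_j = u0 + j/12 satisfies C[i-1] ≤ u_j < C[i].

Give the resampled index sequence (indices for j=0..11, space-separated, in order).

0 1 1 2 3 3 6 7 8 9 9 11

C = [1/12, 7/30, 19/60, 9/20, 9/20, 1/2, 17/30, 2/3, 3/4, 13/15, 11/12, 1]
j=0: u_0=1/240 ∈ [0, 1/12) → index 0
j=1: u_1=7/80 ∈ [1/12, 7/30) → index 1
j=2: u_2=41/240 ∈ [1/12, 7/30) → index 1
j=3: u_3=61/240 ∈ [7/30, 19/60) → index 2
j=4: u_4=27/80 ∈ [19/60, 9/20) → index 3
j=5: u_5=101/240 ∈ [19/60, 9/20) → index 3
j=6: u_6=121/240 ∈ [1/2, 17/30) → index 6
j=7: u_7=47/80 ∈ [17/30, 2/3) → index 7
j=8: u_8=161/240 ∈ [2/3, 3/4) → index 8
j=9: u_9=181/240 ∈ [3/4, 13/15) → index 9
j=10: u_10=67/80 ∈ [3/4, 13/15) → index 9
j=11: u_11=221/240 ∈ [11/12, 1) → index 11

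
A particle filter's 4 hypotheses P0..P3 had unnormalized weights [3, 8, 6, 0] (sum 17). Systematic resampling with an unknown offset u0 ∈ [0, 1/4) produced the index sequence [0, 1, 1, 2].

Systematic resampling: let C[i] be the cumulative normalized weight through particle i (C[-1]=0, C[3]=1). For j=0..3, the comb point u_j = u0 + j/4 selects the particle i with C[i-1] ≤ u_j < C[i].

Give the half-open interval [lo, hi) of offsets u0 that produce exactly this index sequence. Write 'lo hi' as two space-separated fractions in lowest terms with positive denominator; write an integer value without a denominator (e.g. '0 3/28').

0 5/34

C = [3/17, 11/17, 1, 1]
j=0 picked index 0: u0 ∈ [0, 3/17)
j=1 picked index 1: u0 ∈ [-5/68, 27/68)
j=2 picked index 1: u0 ∈ [-11/34, 5/34)
j=3 picked index 2: u0 ∈ [-7/68, 1/4)
intersection: [0, 5/34)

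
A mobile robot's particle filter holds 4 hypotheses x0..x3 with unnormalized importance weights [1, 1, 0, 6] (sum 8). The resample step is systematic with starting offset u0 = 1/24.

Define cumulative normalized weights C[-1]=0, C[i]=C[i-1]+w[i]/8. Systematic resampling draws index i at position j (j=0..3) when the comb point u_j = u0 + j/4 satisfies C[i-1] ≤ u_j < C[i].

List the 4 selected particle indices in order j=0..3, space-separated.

C = [1/8, 1/4, 1/4, 1]
j=0: u_0=1/24 ∈ [0, 1/8) → index 0
j=1: u_1=7/24 ∈ [1/4, 1) → index 3
j=2: u_2=13/24 ∈ [1/4, 1) → index 3
j=3: u_3=19/24 ∈ [1/4, 1) → index 3

0 3 3 3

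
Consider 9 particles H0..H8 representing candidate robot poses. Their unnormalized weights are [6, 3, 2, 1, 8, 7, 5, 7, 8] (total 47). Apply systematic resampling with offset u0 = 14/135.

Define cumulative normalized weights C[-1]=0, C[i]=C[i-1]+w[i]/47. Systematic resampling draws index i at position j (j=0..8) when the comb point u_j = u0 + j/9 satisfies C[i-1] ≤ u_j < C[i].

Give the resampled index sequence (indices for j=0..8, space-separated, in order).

C = [6/47, 9/47, 11/47, 12/47, 20/47, 27/47, 32/47, 39/47, 1]
j=0: u_0=14/135 ∈ [0, 6/47) → index 0
j=1: u_1=29/135 ∈ [9/47, 11/47) → index 2
j=2: u_2=44/135 ∈ [12/47, 20/47) → index 4
j=3: u_3=59/135 ∈ [20/47, 27/47) → index 5
j=4: u_4=74/135 ∈ [20/47, 27/47) → index 5
j=5: u_5=89/135 ∈ [27/47, 32/47) → index 6
j=6: u_6=104/135 ∈ [32/47, 39/47) → index 7
j=7: u_7=119/135 ∈ [39/47, 1) → index 8
j=8: u_8=134/135 ∈ [39/47, 1) → index 8

0 2 4 5 5 6 7 8 8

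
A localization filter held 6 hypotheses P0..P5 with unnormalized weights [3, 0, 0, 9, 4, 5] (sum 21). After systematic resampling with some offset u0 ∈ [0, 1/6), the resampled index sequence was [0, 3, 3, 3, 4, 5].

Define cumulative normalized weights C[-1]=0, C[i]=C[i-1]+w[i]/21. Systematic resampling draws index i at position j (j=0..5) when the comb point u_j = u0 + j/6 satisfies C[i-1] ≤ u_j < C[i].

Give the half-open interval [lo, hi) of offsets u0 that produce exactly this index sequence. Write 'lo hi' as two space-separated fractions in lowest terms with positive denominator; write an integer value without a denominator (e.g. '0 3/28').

0 1/14

C = [1/7, 1/7, 1/7, 4/7, 16/21, 1]
j=0 picked index 0: u0 ∈ [0, 1/7)
j=1 picked index 3: u0 ∈ [-1/42, 17/42)
j=2 picked index 3: u0 ∈ [-4/21, 5/21)
j=3 picked index 3: u0 ∈ [-5/14, 1/14)
j=4 picked index 4: u0 ∈ [-2/21, 2/21)
j=5 picked index 5: u0 ∈ [-1/14, 1/6)
intersection: [0, 1/14)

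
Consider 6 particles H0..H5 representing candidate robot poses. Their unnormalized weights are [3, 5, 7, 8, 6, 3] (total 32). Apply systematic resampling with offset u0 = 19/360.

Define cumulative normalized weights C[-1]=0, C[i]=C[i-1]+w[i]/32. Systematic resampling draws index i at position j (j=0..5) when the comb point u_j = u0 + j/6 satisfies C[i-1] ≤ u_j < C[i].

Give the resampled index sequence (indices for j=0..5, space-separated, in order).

0 1 2 3 4 4

C = [3/32, 1/4, 15/32, 23/32, 29/32, 1]
j=0: u_0=19/360 ∈ [0, 3/32) → index 0
j=1: u_1=79/360 ∈ [3/32, 1/4) → index 1
j=2: u_2=139/360 ∈ [1/4, 15/32) → index 2
j=3: u_3=199/360 ∈ [15/32, 23/32) → index 3
j=4: u_4=259/360 ∈ [23/32, 29/32) → index 4
j=5: u_5=319/360 ∈ [23/32, 29/32) → index 4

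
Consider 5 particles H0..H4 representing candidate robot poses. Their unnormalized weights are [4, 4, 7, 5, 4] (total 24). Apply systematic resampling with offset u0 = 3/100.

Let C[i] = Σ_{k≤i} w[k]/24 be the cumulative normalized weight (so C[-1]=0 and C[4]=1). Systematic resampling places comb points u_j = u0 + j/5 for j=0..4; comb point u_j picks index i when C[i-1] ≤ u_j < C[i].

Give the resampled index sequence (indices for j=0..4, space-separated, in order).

0 1 2 3 3

C = [1/6, 1/3, 5/8, 5/6, 1]
j=0: u_0=3/100 ∈ [0, 1/6) → index 0
j=1: u_1=23/100 ∈ [1/6, 1/3) → index 1
j=2: u_2=43/100 ∈ [1/3, 5/8) → index 2
j=3: u_3=63/100 ∈ [5/8, 5/6) → index 3
j=4: u_4=83/100 ∈ [5/8, 5/6) → index 3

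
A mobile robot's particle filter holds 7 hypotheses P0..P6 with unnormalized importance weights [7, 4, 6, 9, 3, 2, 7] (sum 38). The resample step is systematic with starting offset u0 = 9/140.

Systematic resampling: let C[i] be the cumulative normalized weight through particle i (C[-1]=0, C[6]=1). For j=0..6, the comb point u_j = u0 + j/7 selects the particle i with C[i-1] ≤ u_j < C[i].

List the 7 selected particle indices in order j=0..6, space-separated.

C = [7/38, 11/38, 17/38, 13/19, 29/38, 31/38, 1]
j=0: u_0=9/140 ∈ [0, 7/38) → index 0
j=1: u_1=29/140 ∈ [7/38, 11/38) → index 1
j=2: u_2=7/20 ∈ [11/38, 17/38) → index 2
j=3: u_3=69/140 ∈ [17/38, 13/19) → index 3
j=4: u_4=89/140 ∈ [17/38, 13/19) → index 3
j=5: u_5=109/140 ∈ [29/38, 31/38) → index 5
j=6: u_6=129/140 ∈ [31/38, 1) → index 6

0 1 2 3 3 5 6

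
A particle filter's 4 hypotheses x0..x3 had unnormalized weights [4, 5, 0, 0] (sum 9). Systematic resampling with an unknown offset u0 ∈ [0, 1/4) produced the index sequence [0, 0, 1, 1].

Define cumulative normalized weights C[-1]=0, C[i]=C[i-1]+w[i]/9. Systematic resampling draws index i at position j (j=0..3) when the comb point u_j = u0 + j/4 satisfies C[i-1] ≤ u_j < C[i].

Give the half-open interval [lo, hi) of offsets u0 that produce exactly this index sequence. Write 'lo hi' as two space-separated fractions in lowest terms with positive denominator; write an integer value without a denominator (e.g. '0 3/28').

0 7/36

C = [4/9, 1, 1, 1]
j=0 picked index 0: u0 ∈ [0, 4/9)
j=1 picked index 0: u0 ∈ [-1/4, 7/36)
j=2 picked index 1: u0 ∈ [-1/18, 1/2)
j=3 picked index 1: u0 ∈ [-11/36, 1/4)
intersection: [0, 7/36)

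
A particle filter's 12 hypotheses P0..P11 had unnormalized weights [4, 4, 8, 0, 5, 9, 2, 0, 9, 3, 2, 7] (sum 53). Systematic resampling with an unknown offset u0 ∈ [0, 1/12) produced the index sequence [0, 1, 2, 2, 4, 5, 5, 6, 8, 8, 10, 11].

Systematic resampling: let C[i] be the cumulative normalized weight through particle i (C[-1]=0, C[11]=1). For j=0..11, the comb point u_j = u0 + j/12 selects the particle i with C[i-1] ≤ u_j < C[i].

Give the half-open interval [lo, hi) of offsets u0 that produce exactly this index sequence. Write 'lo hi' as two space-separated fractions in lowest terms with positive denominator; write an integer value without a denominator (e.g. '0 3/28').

0 13/636

C = [4/53, 8/53, 16/53, 16/53, 21/53, 30/53, 32/53, 32/53, 41/53, 44/53, 46/53, 1]
j=0 picked index 0: u0 ∈ [0, 4/53)
j=1 picked index 1: u0 ∈ [-5/636, 43/636)
j=2 picked index 2: u0 ∈ [-5/318, 43/318)
j=3 picked index 2: u0 ∈ [-21/212, 11/212)
j=4 picked index 4: u0 ∈ [-5/159, 10/159)
j=5 picked index 5: u0 ∈ [-13/636, 95/636)
j=6 picked index 5: u0 ∈ [-11/106, 7/106)
j=7 picked index 6: u0 ∈ [-11/636, 13/636)
j=8 picked index 8: u0 ∈ [-10/159, 17/159)
j=9 picked index 8: u0 ∈ [-31/212, 5/212)
j=10 picked index 10: u0 ∈ [-1/318, 11/318)
j=11 picked index 11: u0 ∈ [-31/636, 1/12)
intersection: [0, 13/636)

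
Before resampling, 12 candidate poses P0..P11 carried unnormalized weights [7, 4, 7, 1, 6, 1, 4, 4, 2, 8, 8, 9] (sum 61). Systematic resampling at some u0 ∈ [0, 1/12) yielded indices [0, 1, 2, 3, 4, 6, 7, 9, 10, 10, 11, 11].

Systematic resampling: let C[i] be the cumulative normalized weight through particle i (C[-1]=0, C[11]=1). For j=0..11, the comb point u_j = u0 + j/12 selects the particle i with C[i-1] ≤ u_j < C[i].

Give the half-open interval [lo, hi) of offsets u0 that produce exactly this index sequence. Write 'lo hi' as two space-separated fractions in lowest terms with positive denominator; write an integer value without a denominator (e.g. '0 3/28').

10/183 7/122

C = [7/61, 11/61, 18/61, 19/61, 25/61, 26/61, 30/61, 34/61, 36/61, 44/61, 52/61, 1]
j=0 picked index 0: u0 ∈ [0, 7/61)
j=1 picked index 1: u0 ∈ [23/732, 71/732)
j=2 picked index 2: u0 ∈ [5/366, 47/366)
j=3 picked index 3: u0 ∈ [11/244, 15/244)
j=4 picked index 4: u0 ∈ [-4/183, 14/183)
j=5 picked index 6: u0 ∈ [7/732, 55/732)
j=6 picked index 7: u0 ∈ [-1/122, 7/122)
j=7 picked index 9: u0 ∈ [5/732, 101/732)
j=8 picked index 10: u0 ∈ [10/183, 34/183)
j=9 picked index 10: u0 ∈ [-7/244, 25/244)
j=10 picked index 11: u0 ∈ [7/366, 1/6)
j=11 picked index 11: u0 ∈ [-47/732, 1/12)
intersection: [10/183, 7/122)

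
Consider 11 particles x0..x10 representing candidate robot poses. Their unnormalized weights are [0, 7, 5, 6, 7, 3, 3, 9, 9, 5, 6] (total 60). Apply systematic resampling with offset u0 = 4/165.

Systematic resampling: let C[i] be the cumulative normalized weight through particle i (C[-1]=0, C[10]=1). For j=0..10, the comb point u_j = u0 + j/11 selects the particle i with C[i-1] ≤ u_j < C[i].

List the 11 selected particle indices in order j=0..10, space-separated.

C = [0, 7/60, 1/5, 3/10, 5/12, 7/15, 31/60, 2/3, 49/60, 9/10, 1]
j=0: u_0=4/165 ∈ [0, 7/60) → index 1
j=1: u_1=19/165 ∈ [0, 7/60) → index 1
j=2: u_2=34/165 ∈ [1/5, 3/10) → index 3
j=3: u_3=49/165 ∈ [1/5, 3/10) → index 3
j=4: u_4=64/165 ∈ [3/10, 5/12) → index 4
j=5: u_5=79/165 ∈ [7/15, 31/60) → index 6
j=6: u_6=94/165 ∈ [31/60, 2/3) → index 7
j=7: u_7=109/165 ∈ [31/60, 2/3) → index 7
j=8: u_8=124/165 ∈ [2/3, 49/60) → index 8
j=9: u_9=139/165 ∈ [49/60, 9/10) → index 9
j=10: u_10=14/15 ∈ [9/10, 1) → index 10

1 1 3 3 4 6 7 7 8 9 10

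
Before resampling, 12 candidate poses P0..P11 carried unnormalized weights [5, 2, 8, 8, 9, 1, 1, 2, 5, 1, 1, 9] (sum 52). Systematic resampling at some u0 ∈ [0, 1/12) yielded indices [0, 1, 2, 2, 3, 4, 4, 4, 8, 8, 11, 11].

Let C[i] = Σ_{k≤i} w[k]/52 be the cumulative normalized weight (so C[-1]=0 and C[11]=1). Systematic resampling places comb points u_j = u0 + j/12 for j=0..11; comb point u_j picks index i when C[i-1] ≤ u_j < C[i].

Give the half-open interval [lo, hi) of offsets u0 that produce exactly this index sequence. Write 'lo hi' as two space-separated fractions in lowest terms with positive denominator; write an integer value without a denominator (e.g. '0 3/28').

1/39 5/156

C = [5/52, 7/52, 15/52, 23/52, 8/13, 33/52, 17/26, 9/13, 41/52, 21/26, 43/52, 1]
j=0 picked index 0: u0 ∈ [0, 5/52)
j=1 picked index 1: u0 ∈ [1/78, 2/39)
j=2 picked index 2: u0 ∈ [-5/156, 19/156)
j=3 picked index 2: u0 ∈ [-3/26, 1/26)
j=4 picked index 3: u0 ∈ [-7/156, 17/156)
j=5 picked index 4: u0 ∈ [1/39, 31/156)
j=6 picked index 4: u0 ∈ [-3/52, 3/26)
j=7 picked index 4: u0 ∈ [-11/78, 5/156)
j=8 picked index 8: u0 ∈ [1/39, 19/156)
j=9 picked index 8: u0 ∈ [-3/52, 1/26)
j=10 picked index 11: u0 ∈ [-1/156, 1/6)
j=11 picked index 11: u0 ∈ [-7/78, 1/12)
intersection: [1/39, 5/156)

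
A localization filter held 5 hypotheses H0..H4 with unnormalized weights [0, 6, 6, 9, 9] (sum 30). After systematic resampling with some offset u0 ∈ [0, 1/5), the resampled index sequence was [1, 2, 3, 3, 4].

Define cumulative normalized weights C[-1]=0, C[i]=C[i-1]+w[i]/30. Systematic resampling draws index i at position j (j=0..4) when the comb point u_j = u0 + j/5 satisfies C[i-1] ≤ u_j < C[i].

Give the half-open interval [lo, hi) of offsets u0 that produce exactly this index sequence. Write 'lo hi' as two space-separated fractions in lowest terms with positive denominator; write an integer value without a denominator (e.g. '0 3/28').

0 1/10

C = [0, 1/5, 2/5, 7/10, 1]
j=0 picked index 1: u0 ∈ [0, 1/5)
j=1 picked index 2: u0 ∈ [0, 1/5)
j=2 picked index 3: u0 ∈ [0, 3/10)
j=3 picked index 3: u0 ∈ [-1/5, 1/10)
j=4 picked index 4: u0 ∈ [-1/10, 1/5)
intersection: [0, 1/10)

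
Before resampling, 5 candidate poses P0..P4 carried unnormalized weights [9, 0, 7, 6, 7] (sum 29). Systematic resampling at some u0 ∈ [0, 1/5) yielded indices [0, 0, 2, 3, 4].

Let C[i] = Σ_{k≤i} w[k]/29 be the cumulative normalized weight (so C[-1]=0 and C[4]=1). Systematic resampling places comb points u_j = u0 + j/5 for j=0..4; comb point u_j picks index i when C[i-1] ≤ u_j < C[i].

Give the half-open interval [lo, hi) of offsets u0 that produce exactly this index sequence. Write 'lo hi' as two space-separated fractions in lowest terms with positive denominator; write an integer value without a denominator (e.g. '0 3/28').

C = [9/29, 9/29, 16/29, 22/29, 1]
j=0 picked index 0: u0 ∈ [0, 9/29)
j=1 picked index 0: u0 ∈ [-1/5, 16/145)
j=2 picked index 2: u0 ∈ [-13/145, 22/145)
j=3 picked index 3: u0 ∈ [-7/145, 23/145)
j=4 picked index 4: u0 ∈ [-6/145, 1/5)
intersection: [0, 16/145)

0 16/145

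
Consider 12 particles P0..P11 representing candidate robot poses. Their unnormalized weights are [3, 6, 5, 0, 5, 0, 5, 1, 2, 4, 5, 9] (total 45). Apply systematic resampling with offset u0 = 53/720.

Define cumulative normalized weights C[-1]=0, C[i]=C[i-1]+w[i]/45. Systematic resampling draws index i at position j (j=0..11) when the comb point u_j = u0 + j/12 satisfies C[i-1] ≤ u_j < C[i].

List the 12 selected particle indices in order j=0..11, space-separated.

1 1 2 4 4 6 8 9 10 11 11 11

C = [1/15, 1/5, 14/45, 14/45, 19/45, 19/45, 8/15, 5/9, 3/5, 31/45, 4/5, 1]
j=0: u_0=53/720 ∈ [1/15, 1/5) → index 1
j=1: u_1=113/720 ∈ [1/15, 1/5) → index 1
j=2: u_2=173/720 ∈ [1/5, 14/45) → index 2
j=3: u_3=233/720 ∈ [14/45, 19/45) → index 4
j=4: u_4=293/720 ∈ [14/45, 19/45) → index 4
j=5: u_5=353/720 ∈ [19/45, 8/15) → index 6
j=6: u_6=413/720 ∈ [5/9, 3/5) → index 8
j=7: u_7=473/720 ∈ [3/5, 31/45) → index 9
j=8: u_8=533/720 ∈ [31/45, 4/5) → index 10
j=9: u_9=593/720 ∈ [4/5, 1) → index 11
j=10: u_10=653/720 ∈ [4/5, 1) → index 11
j=11: u_11=713/720 ∈ [4/5, 1) → index 11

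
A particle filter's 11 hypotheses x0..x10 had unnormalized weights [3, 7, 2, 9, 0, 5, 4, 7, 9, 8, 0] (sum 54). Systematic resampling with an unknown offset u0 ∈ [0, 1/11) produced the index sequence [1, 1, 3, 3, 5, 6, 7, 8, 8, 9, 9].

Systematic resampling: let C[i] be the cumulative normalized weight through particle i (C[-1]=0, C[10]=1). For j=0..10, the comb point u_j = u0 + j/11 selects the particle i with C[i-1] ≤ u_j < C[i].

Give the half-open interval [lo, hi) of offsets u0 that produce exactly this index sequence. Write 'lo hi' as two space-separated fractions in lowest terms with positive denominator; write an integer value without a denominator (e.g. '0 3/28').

1/18 1/11

C = [1/18, 5/27, 2/9, 7/18, 7/18, 13/27, 5/9, 37/54, 23/27, 1, 1]
j=0 picked index 1: u0 ∈ [1/18, 5/27)
j=1 picked index 1: u0 ∈ [-7/198, 28/297)
j=2 picked index 3: u0 ∈ [4/99, 41/198)
j=3 picked index 3: u0 ∈ [-5/99, 23/198)
j=4 picked index 5: u0 ∈ [5/198, 35/297)
j=5 picked index 6: u0 ∈ [8/297, 10/99)
j=6 picked index 7: u0 ∈ [1/99, 83/594)
j=7 picked index 8: u0 ∈ [29/594, 64/297)
j=8 picked index 8: u0 ∈ [-25/594, 37/297)
j=9 picked index 9: u0 ∈ [10/297, 2/11)
j=10 picked index 9: u0 ∈ [-17/297, 1/11)
intersection: [1/18, 1/11)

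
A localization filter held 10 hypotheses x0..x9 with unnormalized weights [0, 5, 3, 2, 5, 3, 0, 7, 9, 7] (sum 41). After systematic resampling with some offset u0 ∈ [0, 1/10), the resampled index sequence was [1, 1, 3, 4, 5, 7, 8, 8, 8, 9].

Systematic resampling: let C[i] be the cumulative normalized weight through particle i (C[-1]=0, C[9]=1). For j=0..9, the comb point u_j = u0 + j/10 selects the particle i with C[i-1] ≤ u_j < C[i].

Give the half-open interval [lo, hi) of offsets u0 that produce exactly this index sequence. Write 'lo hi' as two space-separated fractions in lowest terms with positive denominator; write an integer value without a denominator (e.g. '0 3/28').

C = [0, 5/41, 8/41, 10/41, 15/41, 18/41, 18/41, 25/41, 34/41, 1]
j=0 picked index 1: u0 ∈ [0, 5/41)
j=1 picked index 1: u0 ∈ [-1/10, 9/410)
j=2 picked index 3: u0 ∈ [-1/205, 9/205)
j=3 picked index 4: u0 ∈ [-23/410, 27/410)
j=4 picked index 5: u0 ∈ [-7/205, 8/205)
j=5 picked index 7: u0 ∈ [-5/82, 9/82)
j=6 picked index 8: u0 ∈ [2/205, 47/205)
j=7 picked index 8: u0 ∈ [-37/410, 53/410)
j=8 picked index 8: u0 ∈ [-39/205, 6/205)
j=9 picked index 9: u0 ∈ [-29/410, 1/10)
intersection: [2/205, 9/410)

2/205 9/410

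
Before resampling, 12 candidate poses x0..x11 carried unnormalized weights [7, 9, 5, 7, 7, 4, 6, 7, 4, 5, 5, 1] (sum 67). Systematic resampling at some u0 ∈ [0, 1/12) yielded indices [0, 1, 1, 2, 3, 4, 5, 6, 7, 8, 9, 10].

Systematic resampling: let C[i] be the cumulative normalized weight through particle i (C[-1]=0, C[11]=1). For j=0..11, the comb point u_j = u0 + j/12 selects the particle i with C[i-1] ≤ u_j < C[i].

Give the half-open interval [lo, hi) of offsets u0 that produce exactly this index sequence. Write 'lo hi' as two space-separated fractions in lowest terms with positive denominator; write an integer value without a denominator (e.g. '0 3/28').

C = [7/67, 16/67, 21/67, 28/67, 35/67, 39/67, 45/67, 52/67, 56/67, 61/67, 66/67, 1]
j=0 picked index 0: u0 ∈ [0, 7/67)
j=1 picked index 1: u0 ∈ [17/804, 125/804)
j=2 picked index 1: u0 ∈ [-25/402, 29/402)
j=3 picked index 2: u0 ∈ [-3/268, 17/268)
j=4 picked index 3: u0 ∈ [-4/201, 17/201)
j=5 picked index 4: u0 ∈ [1/804, 85/804)
j=6 picked index 5: u0 ∈ [3/134, 11/134)
j=7 picked index 6: u0 ∈ [-1/804, 71/804)
j=8 picked index 7: u0 ∈ [1/201, 22/201)
j=9 picked index 8: u0 ∈ [7/268, 23/268)
j=10 picked index 9: u0 ∈ [1/402, 31/402)
j=11 picked index 10: u0 ∈ [-5/804, 55/804)
intersection: [7/268, 17/268)

7/268 17/268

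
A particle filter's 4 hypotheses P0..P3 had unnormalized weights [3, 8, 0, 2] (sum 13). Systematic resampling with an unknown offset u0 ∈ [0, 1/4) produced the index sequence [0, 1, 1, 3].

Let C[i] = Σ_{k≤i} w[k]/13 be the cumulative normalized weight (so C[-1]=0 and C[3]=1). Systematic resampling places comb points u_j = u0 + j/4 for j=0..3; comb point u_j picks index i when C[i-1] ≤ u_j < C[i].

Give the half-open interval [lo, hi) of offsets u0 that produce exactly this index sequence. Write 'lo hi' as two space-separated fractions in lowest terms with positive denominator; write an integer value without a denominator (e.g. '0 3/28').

5/52 3/13

C = [3/13, 11/13, 11/13, 1]
j=0 picked index 0: u0 ∈ [0, 3/13)
j=1 picked index 1: u0 ∈ [-1/52, 31/52)
j=2 picked index 1: u0 ∈ [-7/26, 9/26)
j=3 picked index 3: u0 ∈ [5/52, 1/4)
intersection: [5/52, 3/13)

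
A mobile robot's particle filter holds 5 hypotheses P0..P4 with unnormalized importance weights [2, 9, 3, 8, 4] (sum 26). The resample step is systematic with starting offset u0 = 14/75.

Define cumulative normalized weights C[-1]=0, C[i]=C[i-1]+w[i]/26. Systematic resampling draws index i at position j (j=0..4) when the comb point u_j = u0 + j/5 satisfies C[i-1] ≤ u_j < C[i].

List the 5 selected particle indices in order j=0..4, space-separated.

1 1 3 3 4

C = [1/13, 11/26, 7/13, 11/13, 1]
j=0: u_0=14/75 ∈ [1/13, 11/26) → index 1
j=1: u_1=29/75 ∈ [1/13, 11/26) → index 1
j=2: u_2=44/75 ∈ [7/13, 11/13) → index 3
j=3: u_3=59/75 ∈ [7/13, 11/13) → index 3
j=4: u_4=74/75 ∈ [11/13, 1) → index 4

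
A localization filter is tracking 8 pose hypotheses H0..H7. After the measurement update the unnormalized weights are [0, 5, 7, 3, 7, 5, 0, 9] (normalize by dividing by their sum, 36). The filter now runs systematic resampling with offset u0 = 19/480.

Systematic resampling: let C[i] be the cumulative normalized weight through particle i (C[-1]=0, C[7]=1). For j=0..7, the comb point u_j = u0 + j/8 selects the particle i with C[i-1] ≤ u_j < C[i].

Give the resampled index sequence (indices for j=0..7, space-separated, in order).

1 2 2 3 4 5 7 7

C = [0, 5/36, 1/3, 5/12, 11/18, 3/4, 3/4, 1]
j=0: u_0=19/480 ∈ [0, 5/36) → index 1
j=1: u_1=79/480 ∈ [5/36, 1/3) → index 2
j=2: u_2=139/480 ∈ [5/36, 1/3) → index 2
j=3: u_3=199/480 ∈ [1/3, 5/12) → index 3
j=4: u_4=259/480 ∈ [5/12, 11/18) → index 4
j=5: u_5=319/480 ∈ [11/18, 3/4) → index 5
j=6: u_6=379/480 ∈ [3/4, 1) → index 7
j=7: u_7=439/480 ∈ [3/4, 1) → index 7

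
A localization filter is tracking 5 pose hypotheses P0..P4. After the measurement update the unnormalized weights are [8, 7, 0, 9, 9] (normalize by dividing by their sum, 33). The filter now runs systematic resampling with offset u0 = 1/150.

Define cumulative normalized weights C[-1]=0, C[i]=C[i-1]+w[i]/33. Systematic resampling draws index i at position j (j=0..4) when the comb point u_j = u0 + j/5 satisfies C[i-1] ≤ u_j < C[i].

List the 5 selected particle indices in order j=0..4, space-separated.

0 0 1 3 4

C = [8/33, 5/11, 5/11, 8/11, 1]
j=0: u_0=1/150 ∈ [0, 8/33) → index 0
j=1: u_1=31/150 ∈ [0, 8/33) → index 0
j=2: u_2=61/150 ∈ [8/33, 5/11) → index 1
j=3: u_3=91/150 ∈ [5/11, 8/11) → index 3
j=4: u_4=121/150 ∈ [8/11, 1) → index 4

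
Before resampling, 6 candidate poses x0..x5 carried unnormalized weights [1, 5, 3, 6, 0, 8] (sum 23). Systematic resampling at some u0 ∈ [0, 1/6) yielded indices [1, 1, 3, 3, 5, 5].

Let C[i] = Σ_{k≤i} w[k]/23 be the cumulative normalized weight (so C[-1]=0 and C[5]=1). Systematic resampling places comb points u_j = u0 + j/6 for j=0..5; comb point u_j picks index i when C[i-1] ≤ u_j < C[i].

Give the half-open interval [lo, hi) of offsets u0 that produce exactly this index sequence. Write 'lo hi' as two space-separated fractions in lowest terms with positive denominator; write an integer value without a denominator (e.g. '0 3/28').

4/69 13/138

C = [1/23, 6/23, 9/23, 15/23, 15/23, 1]
j=0 picked index 1: u0 ∈ [1/23, 6/23)
j=1 picked index 1: u0 ∈ [-17/138, 13/138)
j=2 picked index 3: u0 ∈ [4/69, 22/69)
j=3 picked index 3: u0 ∈ [-5/46, 7/46)
j=4 picked index 5: u0 ∈ [-1/69, 1/3)
j=5 picked index 5: u0 ∈ [-25/138, 1/6)
intersection: [4/69, 13/138)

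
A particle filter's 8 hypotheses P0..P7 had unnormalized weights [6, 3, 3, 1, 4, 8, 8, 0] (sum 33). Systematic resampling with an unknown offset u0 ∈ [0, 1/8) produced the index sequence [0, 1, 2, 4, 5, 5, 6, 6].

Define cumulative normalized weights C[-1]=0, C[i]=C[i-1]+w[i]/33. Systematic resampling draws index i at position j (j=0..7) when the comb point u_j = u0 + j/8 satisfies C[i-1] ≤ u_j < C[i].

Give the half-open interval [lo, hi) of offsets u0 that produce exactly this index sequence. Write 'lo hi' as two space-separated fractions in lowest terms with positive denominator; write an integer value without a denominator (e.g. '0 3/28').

5/88 5/44

C = [2/11, 3/11, 4/11, 13/33, 17/33, 25/33, 1, 1]
j=0 picked index 0: u0 ∈ [0, 2/11)
j=1 picked index 1: u0 ∈ [5/88, 13/88)
j=2 picked index 2: u0 ∈ [1/44, 5/44)
j=3 picked index 4: u0 ∈ [5/264, 37/264)
j=4 picked index 5: u0 ∈ [1/66, 17/66)
j=5 picked index 5: u0 ∈ [-29/264, 35/264)
j=6 picked index 6: u0 ∈ [1/132, 1/4)
j=7 picked index 6: u0 ∈ [-31/264, 1/8)
intersection: [5/88, 5/44)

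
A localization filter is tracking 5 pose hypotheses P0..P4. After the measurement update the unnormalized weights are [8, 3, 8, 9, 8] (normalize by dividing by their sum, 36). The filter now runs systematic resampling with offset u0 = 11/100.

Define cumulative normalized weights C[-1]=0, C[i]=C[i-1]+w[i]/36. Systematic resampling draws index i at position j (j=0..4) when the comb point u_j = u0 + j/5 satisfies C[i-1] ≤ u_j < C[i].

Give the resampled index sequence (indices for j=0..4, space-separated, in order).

C = [2/9, 11/36, 19/36, 7/9, 1]
j=0: u_0=11/100 ∈ [0, 2/9) → index 0
j=1: u_1=31/100 ∈ [11/36, 19/36) → index 2
j=2: u_2=51/100 ∈ [11/36, 19/36) → index 2
j=3: u_3=71/100 ∈ [19/36, 7/9) → index 3
j=4: u_4=91/100 ∈ [7/9, 1) → index 4

0 2 2 3 4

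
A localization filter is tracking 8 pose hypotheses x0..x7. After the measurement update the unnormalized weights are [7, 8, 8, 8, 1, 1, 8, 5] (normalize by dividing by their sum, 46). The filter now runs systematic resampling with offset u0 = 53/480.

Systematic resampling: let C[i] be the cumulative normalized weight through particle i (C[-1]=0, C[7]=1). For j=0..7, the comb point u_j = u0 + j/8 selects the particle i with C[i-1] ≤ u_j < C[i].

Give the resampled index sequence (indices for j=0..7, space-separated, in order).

0 1 2 2 3 6 6 7

C = [7/46, 15/46, 1/2, 31/46, 16/23, 33/46, 41/46, 1]
j=0: u_0=53/480 ∈ [0, 7/46) → index 0
j=1: u_1=113/480 ∈ [7/46, 15/46) → index 1
j=2: u_2=173/480 ∈ [15/46, 1/2) → index 2
j=3: u_3=233/480 ∈ [15/46, 1/2) → index 2
j=4: u_4=293/480 ∈ [1/2, 31/46) → index 3
j=5: u_5=353/480 ∈ [33/46, 41/46) → index 6
j=6: u_6=413/480 ∈ [33/46, 41/46) → index 6
j=7: u_7=473/480 ∈ [41/46, 1) → index 7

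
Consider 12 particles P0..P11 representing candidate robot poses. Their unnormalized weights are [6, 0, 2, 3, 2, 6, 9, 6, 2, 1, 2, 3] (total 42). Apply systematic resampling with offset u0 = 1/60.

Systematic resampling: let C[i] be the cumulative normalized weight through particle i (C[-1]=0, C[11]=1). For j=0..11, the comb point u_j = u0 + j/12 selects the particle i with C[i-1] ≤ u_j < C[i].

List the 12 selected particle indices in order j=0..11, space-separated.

C = [1/7, 1/7, 4/21, 11/42, 13/42, 19/42, 2/3, 17/21, 6/7, 37/42, 13/14, 1]
j=0: u_0=1/60 ∈ [0, 1/7) → index 0
j=1: u_1=1/10 ∈ [0, 1/7) → index 0
j=2: u_2=11/60 ∈ [1/7, 4/21) → index 2
j=3: u_3=4/15 ∈ [11/42, 13/42) → index 4
j=4: u_4=7/20 ∈ [13/42, 19/42) → index 5
j=5: u_5=13/30 ∈ [13/42, 19/42) → index 5
j=6: u_6=31/60 ∈ [19/42, 2/3) → index 6
j=7: u_7=3/5 ∈ [19/42, 2/3) → index 6
j=8: u_8=41/60 ∈ [2/3, 17/21) → index 7
j=9: u_9=23/30 ∈ [2/3, 17/21) → index 7
j=10: u_10=17/20 ∈ [17/21, 6/7) → index 8
j=11: u_11=14/15 ∈ [13/14, 1) → index 11

0 0 2 4 5 5 6 6 7 7 8 11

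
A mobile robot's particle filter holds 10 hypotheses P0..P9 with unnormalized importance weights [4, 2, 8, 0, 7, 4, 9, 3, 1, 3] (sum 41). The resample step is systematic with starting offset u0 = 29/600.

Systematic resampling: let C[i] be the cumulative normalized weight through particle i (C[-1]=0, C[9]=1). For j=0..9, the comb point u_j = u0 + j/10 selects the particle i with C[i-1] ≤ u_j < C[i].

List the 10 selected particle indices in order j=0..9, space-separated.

0 2 2 4 4 5 6 6 7 9

C = [4/41, 6/41, 14/41, 14/41, 21/41, 25/41, 34/41, 37/41, 38/41, 1]
j=0: u_0=29/600 ∈ [0, 4/41) → index 0
j=1: u_1=89/600 ∈ [6/41, 14/41) → index 2
j=2: u_2=149/600 ∈ [6/41, 14/41) → index 2
j=3: u_3=209/600 ∈ [14/41, 21/41) → index 4
j=4: u_4=269/600 ∈ [14/41, 21/41) → index 4
j=5: u_5=329/600 ∈ [21/41, 25/41) → index 5
j=6: u_6=389/600 ∈ [25/41, 34/41) → index 6
j=7: u_7=449/600 ∈ [25/41, 34/41) → index 6
j=8: u_8=509/600 ∈ [34/41, 37/41) → index 7
j=9: u_9=569/600 ∈ [38/41, 1) → index 9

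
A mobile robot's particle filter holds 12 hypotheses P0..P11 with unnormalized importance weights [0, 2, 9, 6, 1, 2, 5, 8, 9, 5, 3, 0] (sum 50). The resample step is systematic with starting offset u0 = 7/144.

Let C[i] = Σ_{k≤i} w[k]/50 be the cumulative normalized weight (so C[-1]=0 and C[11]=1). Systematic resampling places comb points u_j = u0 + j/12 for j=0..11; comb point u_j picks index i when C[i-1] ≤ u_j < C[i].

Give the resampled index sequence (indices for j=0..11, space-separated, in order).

2 2 2 3 5 6 7 7 8 8 9 10

C = [0, 1/25, 11/50, 17/50, 9/25, 2/5, 1/2, 33/50, 21/25, 47/50, 1, 1]
j=0: u_0=7/144 ∈ [1/25, 11/50) → index 2
j=1: u_1=19/144 ∈ [1/25, 11/50) → index 2
j=2: u_2=31/144 ∈ [1/25, 11/50) → index 2
j=3: u_3=43/144 ∈ [11/50, 17/50) → index 3
j=4: u_4=55/144 ∈ [9/25, 2/5) → index 5
j=5: u_5=67/144 ∈ [2/5, 1/2) → index 6
j=6: u_6=79/144 ∈ [1/2, 33/50) → index 7
j=7: u_7=91/144 ∈ [1/2, 33/50) → index 7
j=8: u_8=103/144 ∈ [33/50, 21/25) → index 8
j=9: u_9=115/144 ∈ [33/50, 21/25) → index 8
j=10: u_10=127/144 ∈ [21/25, 47/50) → index 9
j=11: u_11=139/144 ∈ [47/50, 1) → index 10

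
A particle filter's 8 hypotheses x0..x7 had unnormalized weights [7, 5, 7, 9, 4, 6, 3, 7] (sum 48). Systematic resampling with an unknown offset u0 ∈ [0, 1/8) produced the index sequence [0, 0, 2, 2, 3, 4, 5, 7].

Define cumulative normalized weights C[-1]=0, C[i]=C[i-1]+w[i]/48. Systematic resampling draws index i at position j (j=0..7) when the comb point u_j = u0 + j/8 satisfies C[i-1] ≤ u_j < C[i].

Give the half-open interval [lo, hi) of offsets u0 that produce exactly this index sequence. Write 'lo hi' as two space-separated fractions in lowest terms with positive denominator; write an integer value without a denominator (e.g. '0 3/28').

0 1/48

C = [7/48, 1/4, 19/48, 7/12, 2/3, 19/24, 41/48, 1]
j=0 picked index 0: u0 ∈ [0, 7/48)
j=1 picked index 0: u0 ∈ [-1/8, 1/48)
j=2 picked index 2: u0 ∈ [0, 7/48)
j=3 picked index 2: u0 ∈ [-1/8, 1/48)
j=4 picked index 3: u0 ∈ [-5/48, 1/12)
j=5 picked index 4: u0 ∈ [-1/24, 1/24)
j=6 picked index 5: u0 ∈ [-1/12, 1/24)
j=7 picked index 7: u0 ∈ [-1/48, 1/8)
intersection: [0, 1/48)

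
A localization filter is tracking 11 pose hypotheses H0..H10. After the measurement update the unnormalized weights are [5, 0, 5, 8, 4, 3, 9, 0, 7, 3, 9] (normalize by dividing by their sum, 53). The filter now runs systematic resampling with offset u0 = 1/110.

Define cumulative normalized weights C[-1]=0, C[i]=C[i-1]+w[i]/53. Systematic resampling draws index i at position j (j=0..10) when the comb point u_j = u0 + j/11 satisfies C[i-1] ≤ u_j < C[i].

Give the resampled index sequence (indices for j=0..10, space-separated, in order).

C = [5/53, 5/53, 10/53, 18/53, 22/53, 25/53, 34/53, 34/53, 41/53, 44/53, 1]
j=0: u_0=1/110 ∈ [0, 5/53) → index 0
j=1: u_1=1/10 ∈ [5/53, 10/53) → index 2
j=2: u_2=21/110 ∈ [10/53, 18/53) → index 3
j=3: u_3=31/110 ∈ [10/53, 18/53) → index 3
j=4: u_4=41/110 ∈ [18/53, 22/53) → index 4
j=5: u_5=51/110 ∈ [22/53, 25/53) → index 5
j=6: u_6=61/110 ∈ [25/53, 34/53) → index 6
j=7: u_7=71/110 ∈ [34/53, 41/53) → index 8
j=8: u_8=81/110 ∈ [34/53, 41/53) → index 8
j=9: u_9=91/110 ∈ [41/53, 44/53) → index 9
j=10: u_10=101/110 ∈ [44/53, 1) → index 10

0 2 3 3 4 5 6 8 8 9 10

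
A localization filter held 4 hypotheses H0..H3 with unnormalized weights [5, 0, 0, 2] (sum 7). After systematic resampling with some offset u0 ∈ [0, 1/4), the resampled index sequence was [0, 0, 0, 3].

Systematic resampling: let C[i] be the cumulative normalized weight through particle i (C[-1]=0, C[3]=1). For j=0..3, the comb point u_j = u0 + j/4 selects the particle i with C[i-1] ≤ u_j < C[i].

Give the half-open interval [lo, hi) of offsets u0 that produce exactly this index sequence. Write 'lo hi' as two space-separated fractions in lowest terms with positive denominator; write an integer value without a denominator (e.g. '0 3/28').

0 3/14

C = [5/7, 5/7, 5/7, 1]
j=0 picked index 0: u0 ∈ [0, 5/7)
j=1 picked index 0: u0 ∈ [-1/4, 13/28)
j=2 picked index 0: u0 ∈ [-1/2, 3/14)
j=3 picked index 3: u0 ∈ [-1/28, 1/4)
intersection: [0, 3/14)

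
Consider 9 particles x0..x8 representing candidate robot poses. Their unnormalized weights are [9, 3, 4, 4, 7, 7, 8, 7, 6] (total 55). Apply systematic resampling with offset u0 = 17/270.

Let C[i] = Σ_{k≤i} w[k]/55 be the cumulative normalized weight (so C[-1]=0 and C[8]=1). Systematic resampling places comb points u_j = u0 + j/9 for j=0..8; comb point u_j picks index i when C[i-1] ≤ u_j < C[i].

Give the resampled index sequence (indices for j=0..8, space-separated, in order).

0 1 2 4 5 6 6 7 8

C = [9/55, 12/55, 16/55, 4/11, 27/55, 34/55, 42/55, 49/55, 1]
j=0: u_0=17/270 ∈ [0, 9/55) → index 0
j=1: u_1=47/270 ∈ [9/55, 12/55) → index 1
j=2: u_2=77/270 ∈ [12/55, 16/55) → index 2
j=3: u_3=107/270 ∈ [4/11, 27/55) → index 4
j=4: u_4=137/270 ∈ [27/55, 34/55) → index 5
j=5: u_5=167/270 ∈ [34/55, 42/55) → index 6
j=6: u_6=197/270 ∈ [34/55, 42/55) → index 6
j=7: u_7=227/270 ∈ [42/55, 49/55) → index 7
j=8: u_8=257/270 ∈ [49/55, 1) → index 8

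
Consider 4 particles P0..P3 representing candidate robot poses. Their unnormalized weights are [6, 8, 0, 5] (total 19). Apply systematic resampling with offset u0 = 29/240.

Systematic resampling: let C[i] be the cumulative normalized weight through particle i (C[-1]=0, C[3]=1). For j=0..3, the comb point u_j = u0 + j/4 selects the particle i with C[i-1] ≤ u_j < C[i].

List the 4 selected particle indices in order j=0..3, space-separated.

C = [6/19, 14/19, 14/19, 1]
j=0: u_0=29/240 ∈ [0, 6/19) → index 0
j=1: u_1=89/240 ∈ [6/19, 14/19) → index 1
j=2: u_2=149/240 ∈ [6/19, 14/19) → index 1
j=3: u_3=209/240 ∈ [14/19, 1) → index 3

0 1 1 3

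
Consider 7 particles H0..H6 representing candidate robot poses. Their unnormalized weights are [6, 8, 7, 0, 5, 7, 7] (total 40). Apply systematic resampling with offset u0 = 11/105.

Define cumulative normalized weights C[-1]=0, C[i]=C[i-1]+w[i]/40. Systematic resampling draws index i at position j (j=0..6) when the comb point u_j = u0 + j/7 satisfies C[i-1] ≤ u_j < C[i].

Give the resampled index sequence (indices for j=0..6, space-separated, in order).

0 1 2 4 5 5 6

C = [3/20, 7/20, 21/40, 21/40, 13/20, 33/40, 1]
j=0: u_0=11/105 ∈ [0, 3/20) → index 0
j=1: u_1=26/105 ∈ [3/20, 7/20) → index 1
j=2: u_2=41/105 ∈ [7/20, 21/40) → index 2
j=3: u_3=8/15 ∈ [21/40, 13/20) → index 4
j=4: u_4=71/105 ∈ [13/20, 33/40) → index 5
j=5: u_5=86/105 ∈ [13/20, 33/40) → index 5
j=6: u_6=101/105 ∈ [33/40, 1) → index 6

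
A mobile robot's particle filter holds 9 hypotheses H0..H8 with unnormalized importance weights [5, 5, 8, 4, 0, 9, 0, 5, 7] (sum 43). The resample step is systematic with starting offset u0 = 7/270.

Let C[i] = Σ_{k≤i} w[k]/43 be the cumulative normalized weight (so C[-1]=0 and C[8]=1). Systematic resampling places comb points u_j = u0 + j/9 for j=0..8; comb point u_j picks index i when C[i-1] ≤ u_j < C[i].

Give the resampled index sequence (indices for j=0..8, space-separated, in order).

0 1 2 2 3 5 5 7 8

C = [5/43, 10/43, 18/43, 22/43, 22/43, 31/43, 31/43, 36/43, 1]
j=0: u_0=7/270 ∈ [0, 5/43) → index 0
j=1: u_1=37/270 ∈ [5/43, 10/43) → index 1
j=2: u_2=67/270 ∈ [10/43, 18/43) → index 2
j=3: u_3=97/270 ∈ [10/43, 18/43) → index 2
j=4: u_4=127/270 ∈ [18/43, 22/43) → index 3
j=5: u_5=157/270 ∈ [22/43, 31/43) → index 5
j=6: u_6=187/270 ∈ [22/43, 31/43) → index 5
j=7: u_7=217/270 ∈ [31/43, 36/43) → index 7
j=8: u_8=247/270 ∈ [36/43, 1) → index 8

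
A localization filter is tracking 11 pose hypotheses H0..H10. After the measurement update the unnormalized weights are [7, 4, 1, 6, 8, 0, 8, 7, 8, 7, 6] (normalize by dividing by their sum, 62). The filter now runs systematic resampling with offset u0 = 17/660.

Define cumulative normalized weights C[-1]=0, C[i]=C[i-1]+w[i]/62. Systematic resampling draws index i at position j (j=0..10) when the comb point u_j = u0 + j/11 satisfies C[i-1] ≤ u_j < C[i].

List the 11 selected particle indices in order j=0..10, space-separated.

C = [7/62, 11/62, 6/31, 9/31, 13/31, 13/31, 17/31, 41/62, 49/62, 28/31, 1]
j=0: u_0=17/660 ∈ [0, 7/62) → index 0
j=1: u_1=7/60 ∈ [7/62, 11/62) → index 1
j=2: u_2=137/660 ∈ [6/31, 9/31) → index 3
j=3: u_3=197/660 ∈ [9/31, 13/31) → index 4
j=4: u_4=257/660 ∈ [9/31, 13/31) → index 4
j=5: u_5=317/660 ∈ [13/31, 17/31) → index 6
j=6: u_6=377/660 ∈ [17/31, 41/62) → index 7
j=7: u_7=437/660 ∈ [41/62, 49/62) → index 8
j=8: u_8=497/660 ∈ [41/62, 49/62) → index 8
j=9: u_9=557/660 ∈ [49/62, 28/31) → index 9
j=10: u_10=617/660 ∈ [28/31, 1) → index 10

0 1 3 4 4 6 7 8 8 9 10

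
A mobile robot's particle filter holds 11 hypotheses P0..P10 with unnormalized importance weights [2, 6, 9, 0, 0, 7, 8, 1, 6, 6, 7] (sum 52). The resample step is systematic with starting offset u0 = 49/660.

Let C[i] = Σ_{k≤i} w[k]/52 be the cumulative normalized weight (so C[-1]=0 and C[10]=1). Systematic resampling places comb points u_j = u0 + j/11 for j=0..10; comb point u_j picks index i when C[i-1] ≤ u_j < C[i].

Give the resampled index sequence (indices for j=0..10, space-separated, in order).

C = [1/26, 2/13, 17/52, 17/52, 17/52, 6/13, 8/13, 33/52, 3/4, 45/52, 1]
j=0: u_0=49/660 ∈ [1/26, 2/13) → index 1
j=1: u_1=109/660 ∈ [2/13, 17/52) → index 2
j=2: u_2=169/660 ∈ [2/13, 17/52) → index 2
j=3: u_3=229/660 ∈ [17/52, 6/13) → index 5
j=4: u_4=289/660 ∈ [17/52, 6/13) → index 5
j=5: u_5=349/660 ∈ [6/13, 8/13) → index 6
j=6: u_6=409/660 ∈ [8/13, 33/52) → index 7
j=7: u_7=469/660 ∈ [33/52, 3/4) → index 8
j=8: u_8=529/660 ∈ [3/4, 45/52) → index 9
j=9: u_9=589/660 ∈ [45/52, 1) → index 10
j=10: u_10=59/60 ∈ [45/52, 1) → index 10

1 2 2 5 5 6 7 8 9 10 10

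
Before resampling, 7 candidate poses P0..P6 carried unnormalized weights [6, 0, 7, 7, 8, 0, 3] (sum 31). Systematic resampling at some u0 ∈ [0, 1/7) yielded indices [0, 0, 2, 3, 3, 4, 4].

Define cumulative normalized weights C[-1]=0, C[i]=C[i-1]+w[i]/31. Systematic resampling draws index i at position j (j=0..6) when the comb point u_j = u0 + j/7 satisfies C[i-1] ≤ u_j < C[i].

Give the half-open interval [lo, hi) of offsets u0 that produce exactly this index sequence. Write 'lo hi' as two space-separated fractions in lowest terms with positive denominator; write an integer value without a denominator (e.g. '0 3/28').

C = [6/31, 6/31, 13/31, 20/31, 28/31, 28/31, 1]
j=0 picked index 0: u0 ∈ [0, 6/31)
j=1 picked index 0: u0 ∈ [-1/7, 11/217)
j=2 picked index 2: u0 ∈ [-20/217, 29/217)
j=3 picked index 3: u0 ∈ [-2/217, 47/217)
j=4 picked index 3: u0 ∈ [-33/217, 16/217)
j=5 picked index 4: u0 ∈ [-15/217, 41/217)
j=6 picked index 4: u0 ∈ [-46/217, 10/217)
intersection: [0, 10/217)

0 10/217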